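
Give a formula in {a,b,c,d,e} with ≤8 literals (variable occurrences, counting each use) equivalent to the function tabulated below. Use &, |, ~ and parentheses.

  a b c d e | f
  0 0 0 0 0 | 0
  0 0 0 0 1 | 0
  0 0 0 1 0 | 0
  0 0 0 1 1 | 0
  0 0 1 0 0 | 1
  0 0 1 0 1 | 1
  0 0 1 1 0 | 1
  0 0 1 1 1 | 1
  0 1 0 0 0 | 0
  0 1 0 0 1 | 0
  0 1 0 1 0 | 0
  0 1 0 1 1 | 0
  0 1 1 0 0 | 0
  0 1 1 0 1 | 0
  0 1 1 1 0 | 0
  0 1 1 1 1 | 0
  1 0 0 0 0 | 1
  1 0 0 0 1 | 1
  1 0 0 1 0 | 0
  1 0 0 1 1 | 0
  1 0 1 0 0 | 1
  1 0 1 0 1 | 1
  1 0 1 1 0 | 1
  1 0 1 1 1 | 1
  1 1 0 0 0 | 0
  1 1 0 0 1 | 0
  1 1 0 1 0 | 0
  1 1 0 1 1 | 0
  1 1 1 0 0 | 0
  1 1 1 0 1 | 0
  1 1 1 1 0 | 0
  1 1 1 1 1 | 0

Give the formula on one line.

(~b & ((a & ((~b | (a | e)) & ~d)) | c))

  ~b = 11111111000000001111111100000000
  (a | e) = 01010101010101011111111111111111
  (~b | (a | e)) = 11111111010101011111111111111111
  ~d = 11001100110011001100110011001100
  ((~b | (a | e)) & ~d) = 11001100010001001100110011001100
  (a & ((~b | (a | e)) & ~d)) = 00000000000000001100110011001100
  ((a & ((~b | (a | e)) & ~d)) | c) = 00001111000011111100111111001111
  (~b & ((a & ((~b | (a | e)) & ~d)) | c)) = 00001111000000001100111100000000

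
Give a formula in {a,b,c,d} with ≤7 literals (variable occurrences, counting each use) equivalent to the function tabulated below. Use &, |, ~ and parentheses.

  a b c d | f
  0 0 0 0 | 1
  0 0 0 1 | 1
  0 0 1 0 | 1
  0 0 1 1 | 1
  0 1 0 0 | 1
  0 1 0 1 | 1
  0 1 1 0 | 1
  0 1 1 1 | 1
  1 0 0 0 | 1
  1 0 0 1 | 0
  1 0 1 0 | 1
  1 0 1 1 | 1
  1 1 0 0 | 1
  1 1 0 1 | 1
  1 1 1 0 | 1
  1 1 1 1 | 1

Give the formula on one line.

(((c | ~a) | (a & ~d)) | b)

  ~a = 1111111100000000
  (c | ~a) = 1111111100110011
  ~d = 1010101010101010
  (a & ~d) = 0000000010101010
  ((c | ~a) | (a & ~d)) = 1111111110111011
  (((c | ~a) | (a & ~d)) | b) = 1111111110111111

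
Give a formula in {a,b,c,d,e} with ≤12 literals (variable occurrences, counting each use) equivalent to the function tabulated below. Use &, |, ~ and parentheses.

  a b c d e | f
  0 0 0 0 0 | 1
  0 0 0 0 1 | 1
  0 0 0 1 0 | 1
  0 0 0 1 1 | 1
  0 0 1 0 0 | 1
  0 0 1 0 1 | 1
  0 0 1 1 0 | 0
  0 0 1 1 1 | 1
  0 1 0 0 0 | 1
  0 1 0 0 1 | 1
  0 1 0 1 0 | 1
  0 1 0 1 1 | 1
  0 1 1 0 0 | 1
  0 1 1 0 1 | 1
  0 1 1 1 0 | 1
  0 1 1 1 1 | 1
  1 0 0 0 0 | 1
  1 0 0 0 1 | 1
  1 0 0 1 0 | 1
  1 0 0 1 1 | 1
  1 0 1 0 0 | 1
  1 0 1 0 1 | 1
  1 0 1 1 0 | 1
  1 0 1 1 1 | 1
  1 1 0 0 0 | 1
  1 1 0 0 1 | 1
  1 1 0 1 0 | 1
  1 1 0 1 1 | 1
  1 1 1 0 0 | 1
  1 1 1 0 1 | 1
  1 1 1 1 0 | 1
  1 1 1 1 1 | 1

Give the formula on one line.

((((((~d | ~a) & c) & e) & d) | (~c | a)) | (~d | b))

  ~d = 11001100110011001100110011001100
  ~a = 11111111111111110000000000000000
  (~d | ~a) = 11111111111111111100110011001100
  ((~d | ~a) & c) = 00001111000011110000110000001100
  (((~d | ~a) & c) & e) = 00000101000001010000010000000100
  ((((~d | ~a) & c) & e) & d) = 00000001000000010000000000000000
  ~c = 11110000111100001111000011110000
  (~c | a) = 11110000111100001111111111111111
  (((((~d | ~a) & c) & e) & d) | (~c | a)) = 11110001111100011111111111111111
  (~d | b) = 11001100111111111100110011111111
  ((((((~d | ~a) & c) & e) & d) | (~c | a)) | (~d | b)) = 11111101111111111111111111111111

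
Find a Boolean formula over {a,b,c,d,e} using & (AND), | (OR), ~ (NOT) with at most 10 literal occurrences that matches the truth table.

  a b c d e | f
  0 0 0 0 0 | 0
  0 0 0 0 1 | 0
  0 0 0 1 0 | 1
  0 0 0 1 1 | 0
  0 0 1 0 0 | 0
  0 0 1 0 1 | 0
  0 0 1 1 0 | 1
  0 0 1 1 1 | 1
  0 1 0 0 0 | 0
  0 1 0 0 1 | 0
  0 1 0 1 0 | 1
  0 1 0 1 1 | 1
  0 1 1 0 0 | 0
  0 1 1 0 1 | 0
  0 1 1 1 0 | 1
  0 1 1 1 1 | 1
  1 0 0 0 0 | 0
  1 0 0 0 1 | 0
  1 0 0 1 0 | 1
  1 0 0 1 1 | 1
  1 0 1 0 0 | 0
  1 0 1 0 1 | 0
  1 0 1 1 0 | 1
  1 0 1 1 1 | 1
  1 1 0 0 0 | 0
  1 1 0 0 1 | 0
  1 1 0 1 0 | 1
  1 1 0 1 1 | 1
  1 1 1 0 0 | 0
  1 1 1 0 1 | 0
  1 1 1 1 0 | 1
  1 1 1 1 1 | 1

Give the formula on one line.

  (c | b) = 00001111111111110000111111111111
  (c & e) = 00000101000001010000010100000101
  ~e = 10101010101010101010101010101010
  (~e | a) = 10101010101010101111111111111111
  ((c & e) | (~e | a)) = 10101111101011111111111111111111
  ((c | b) | ((c & e) | (~e | a))) = 10101111111111111111111111111111
  (((c | b) | ((c & e) | (~e | a))) & d) = 00100011001100110011001100110011

(((c | b) | ((c & e) | (~e | a))) & d)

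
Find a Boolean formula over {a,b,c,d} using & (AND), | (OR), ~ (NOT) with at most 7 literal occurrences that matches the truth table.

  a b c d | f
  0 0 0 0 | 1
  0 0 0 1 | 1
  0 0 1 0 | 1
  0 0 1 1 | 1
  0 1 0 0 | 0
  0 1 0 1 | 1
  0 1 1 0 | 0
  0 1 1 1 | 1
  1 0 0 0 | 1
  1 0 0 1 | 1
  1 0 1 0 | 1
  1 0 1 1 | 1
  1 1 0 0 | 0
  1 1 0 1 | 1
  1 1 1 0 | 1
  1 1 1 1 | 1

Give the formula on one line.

  (c & a) = 0000000000110011
  (d | (c & a)) = 0101010101110111
  ~b = 1111000011110000
  (d | ~b) = 1111010111110101
  ((d | (c & a)) | (d | ~b)) = 1111010111110111

((d | (c & a)) | (d | ~b))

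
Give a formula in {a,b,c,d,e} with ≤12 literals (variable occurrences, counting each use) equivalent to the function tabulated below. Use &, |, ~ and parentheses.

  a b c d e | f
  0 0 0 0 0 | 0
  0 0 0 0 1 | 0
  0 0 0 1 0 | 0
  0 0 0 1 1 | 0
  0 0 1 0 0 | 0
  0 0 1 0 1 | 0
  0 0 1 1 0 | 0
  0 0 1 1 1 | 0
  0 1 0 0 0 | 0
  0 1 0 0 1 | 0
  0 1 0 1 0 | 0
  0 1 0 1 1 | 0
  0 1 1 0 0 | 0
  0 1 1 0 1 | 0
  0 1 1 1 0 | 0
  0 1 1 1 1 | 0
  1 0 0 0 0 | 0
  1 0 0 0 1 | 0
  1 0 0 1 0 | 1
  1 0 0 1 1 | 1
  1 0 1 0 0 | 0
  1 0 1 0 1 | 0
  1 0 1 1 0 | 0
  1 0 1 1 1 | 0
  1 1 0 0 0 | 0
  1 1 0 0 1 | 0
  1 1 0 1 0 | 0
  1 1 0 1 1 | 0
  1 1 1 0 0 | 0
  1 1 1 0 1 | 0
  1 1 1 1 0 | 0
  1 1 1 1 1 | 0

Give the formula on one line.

  (d | b) = 00110011111111110011001111111111
  (c & (d | b)) = 00000011000011110000001100001111
  (e & (c & (d | b))) = 00000001000001010000000100000101
  (a | (e & (c & (d | b)))) = 00000001000001011111111111111111
  ~b = 11111111000000001111111100000000
  ~c = 11110000111100001111000011110000
  (b | ~c) = 11110000111111111111000011111111
  (~b & (b | ~c)) = 11110000000000001111000000000000
  ((~b & (b | ~c)) & d) = 00110000000000000011000000000000
  ((a | (e & (c & (d | b)))) & ((~b & (b | ~c)) & d)) = 00000000000000000011000000000000

((a | (e & (c & (d | b)))) & ((~b & (b | ~c)) & d))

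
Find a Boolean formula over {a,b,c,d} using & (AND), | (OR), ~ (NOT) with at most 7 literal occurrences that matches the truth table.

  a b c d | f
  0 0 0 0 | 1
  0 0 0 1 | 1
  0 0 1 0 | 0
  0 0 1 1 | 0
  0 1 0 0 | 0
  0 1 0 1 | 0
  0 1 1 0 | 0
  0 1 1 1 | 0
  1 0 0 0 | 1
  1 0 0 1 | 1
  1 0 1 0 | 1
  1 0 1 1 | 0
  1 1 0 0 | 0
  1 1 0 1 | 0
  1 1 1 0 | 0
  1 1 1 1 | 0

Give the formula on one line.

  ~d = 1010101010101010
  (~d & a) = 0000000010101010
  ~c = 1100110011001100
  ((~d & a) | ~c) = 1100110011101110
  ~b = 1111000011110000
  (((~d & a) | ~c) & ~b) = 1100000011100000

(((~d & a) | ~c) & ~b)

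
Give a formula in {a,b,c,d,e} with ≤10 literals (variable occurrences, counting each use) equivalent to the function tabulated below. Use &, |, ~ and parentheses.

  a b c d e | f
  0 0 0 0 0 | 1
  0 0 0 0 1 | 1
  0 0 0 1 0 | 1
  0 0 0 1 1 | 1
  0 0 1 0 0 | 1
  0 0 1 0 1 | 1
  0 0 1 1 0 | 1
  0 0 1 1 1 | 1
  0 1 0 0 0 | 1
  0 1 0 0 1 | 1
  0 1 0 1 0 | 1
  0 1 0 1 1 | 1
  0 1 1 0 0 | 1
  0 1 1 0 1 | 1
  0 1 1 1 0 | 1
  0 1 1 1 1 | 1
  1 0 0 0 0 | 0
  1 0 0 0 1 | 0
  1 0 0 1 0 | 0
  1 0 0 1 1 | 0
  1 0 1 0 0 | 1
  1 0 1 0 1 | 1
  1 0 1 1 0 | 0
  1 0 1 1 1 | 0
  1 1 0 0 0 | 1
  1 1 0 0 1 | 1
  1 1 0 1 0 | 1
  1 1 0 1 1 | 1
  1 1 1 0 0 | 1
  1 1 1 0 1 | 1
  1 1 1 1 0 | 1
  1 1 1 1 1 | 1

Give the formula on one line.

  ~a = 11111111111111110000000000000000
  (a & b) = 00000000000000000000000011111111
  (b | d) = 00110011111111110011001111111111
  (c & a) = 00000000000000000000111100001111
  (b | (c & a)) = 00000000111111110000111111111111
  ((b | d) | (b | (c & a))) = 00110011111111110011111111111111
  ~d = 11001100110011001100110011001100
  (((b | d) | (b | (c & a))) & ~d) = 00000000110011000000110011001100
  ((a & b) | (((b | d) | (b | (c & a))) & ~d)) = 00000000110011000000110011111111
  (~a | ((a & b) | (((b | d) | (b | (c & a))) & ~d))) = 11111111111111110000110011111111

(~a | ((a & b) | (((b | d) | (b | (c & a))) & ~d)))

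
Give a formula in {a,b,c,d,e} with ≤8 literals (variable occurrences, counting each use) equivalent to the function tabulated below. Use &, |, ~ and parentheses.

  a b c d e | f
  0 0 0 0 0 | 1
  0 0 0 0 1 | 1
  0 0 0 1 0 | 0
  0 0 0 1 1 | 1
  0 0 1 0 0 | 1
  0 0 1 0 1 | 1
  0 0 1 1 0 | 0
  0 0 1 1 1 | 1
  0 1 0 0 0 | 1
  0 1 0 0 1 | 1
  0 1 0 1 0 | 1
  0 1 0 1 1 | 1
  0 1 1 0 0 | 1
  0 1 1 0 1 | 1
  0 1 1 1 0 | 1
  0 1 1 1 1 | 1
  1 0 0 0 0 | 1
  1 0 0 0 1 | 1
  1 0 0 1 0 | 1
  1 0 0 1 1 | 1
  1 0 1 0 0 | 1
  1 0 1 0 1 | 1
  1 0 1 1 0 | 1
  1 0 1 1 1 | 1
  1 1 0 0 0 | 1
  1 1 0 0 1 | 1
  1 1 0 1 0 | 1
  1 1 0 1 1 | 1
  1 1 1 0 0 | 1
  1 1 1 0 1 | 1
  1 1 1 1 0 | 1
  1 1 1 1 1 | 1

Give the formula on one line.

(((~d | a) | (e & (~e | (~a | ~b)))) | b)

  ~d = 11001100110011001100110011001100
  (~d | a) = 11001100110011001111111111111111
  ~e = 10101010101010101010101010101010
  ~a = 11111111111111110000000000000000
  ~b = 11111111000000001111111100000000
  (~a | ~b) = 11111111111111111111111100000000
  (~e | (~a | ~b)) = 11111111111111111111111110101010
  (e & (~e | (~a | ~b))) = 01010101010101010101010100000000
  ((~d | a) | (e & (~e | (~a | ~b)))) = 11011101110111011111111111111111
  (((~d | a) | (e & (~e | (~a | ~b)))) | b) = 11011101111111111111111111111111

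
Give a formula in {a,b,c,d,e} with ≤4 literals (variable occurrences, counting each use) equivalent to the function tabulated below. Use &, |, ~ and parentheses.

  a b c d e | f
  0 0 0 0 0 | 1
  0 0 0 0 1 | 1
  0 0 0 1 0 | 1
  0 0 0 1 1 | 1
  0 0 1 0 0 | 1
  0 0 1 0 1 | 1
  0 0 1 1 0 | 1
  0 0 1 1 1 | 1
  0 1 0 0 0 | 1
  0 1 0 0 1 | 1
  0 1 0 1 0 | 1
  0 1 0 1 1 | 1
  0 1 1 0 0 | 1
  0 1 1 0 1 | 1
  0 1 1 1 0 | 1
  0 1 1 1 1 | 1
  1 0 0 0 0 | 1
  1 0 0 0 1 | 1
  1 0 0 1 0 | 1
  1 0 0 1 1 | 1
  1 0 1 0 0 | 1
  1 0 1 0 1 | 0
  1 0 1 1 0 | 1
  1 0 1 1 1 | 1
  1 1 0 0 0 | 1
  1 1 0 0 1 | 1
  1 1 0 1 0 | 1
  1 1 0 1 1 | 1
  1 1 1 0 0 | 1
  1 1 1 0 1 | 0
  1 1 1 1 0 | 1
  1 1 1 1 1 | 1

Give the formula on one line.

  ~c = 11110000111100001111000011110000
  (d | ~c) = 11110011111100111111001111110011
  ~e = 10101010101010101010101010101010
  ~a = 11111111111111110000000000000000
  (~e | ~a) = 11111111111111111010101010101010
  ((d | ~c) | (~e | ~a)) = 11111111111111111111101111111011

((d | ~c) | (~e | ~a))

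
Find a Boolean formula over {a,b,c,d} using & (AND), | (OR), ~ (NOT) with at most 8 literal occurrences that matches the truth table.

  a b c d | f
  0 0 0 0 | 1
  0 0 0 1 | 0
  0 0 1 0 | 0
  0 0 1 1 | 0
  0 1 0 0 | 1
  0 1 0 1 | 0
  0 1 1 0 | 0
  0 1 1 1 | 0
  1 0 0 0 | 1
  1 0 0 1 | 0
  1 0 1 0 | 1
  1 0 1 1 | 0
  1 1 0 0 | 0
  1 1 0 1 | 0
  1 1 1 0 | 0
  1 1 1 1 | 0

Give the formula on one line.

  ~a = 1111111100000000
  ~b = 1111000011110000
  (~b | d) = 1111010111110101
  (~a | (~b | d)) = 1111111111110101
  ~d = 1010101010101010
  ((~a | (~b | d)) & ~d) = 1010101010100000
  ~c = 1100110011001100
  (a | ~c) = 1100110011111111
  (((~a | (~b | d)) & ~d) & (a | ~c)) = 1000100010100000

(((~a | (~b | d)) & ~d) & (a | ~c))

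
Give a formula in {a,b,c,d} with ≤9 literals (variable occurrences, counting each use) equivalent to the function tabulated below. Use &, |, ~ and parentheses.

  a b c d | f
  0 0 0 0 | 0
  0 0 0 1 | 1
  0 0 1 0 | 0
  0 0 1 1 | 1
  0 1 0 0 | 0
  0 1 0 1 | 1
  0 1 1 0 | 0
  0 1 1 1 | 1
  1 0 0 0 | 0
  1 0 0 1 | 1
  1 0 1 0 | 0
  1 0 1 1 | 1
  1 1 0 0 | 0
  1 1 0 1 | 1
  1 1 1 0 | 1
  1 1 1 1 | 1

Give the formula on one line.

  (d | a) = 0101010111111111
  (b & (d | a)) = 0000010100001111
  ~d = 1010101010101010
  ~c = 1100110011001100
  (~d & ~c) = 1000100010001000
  ((b & (d | a)) | (~d & ~c)) = 1000110110001111
  (((b & (d | a)) | (~d & ~c)) & c) = 0000000100000011
  (d | (((b & (d | a)) | (~d & ~c)) & c)) = 0101010101010111

(d | (((b & (d | a)) | (~d & ~c)) & c))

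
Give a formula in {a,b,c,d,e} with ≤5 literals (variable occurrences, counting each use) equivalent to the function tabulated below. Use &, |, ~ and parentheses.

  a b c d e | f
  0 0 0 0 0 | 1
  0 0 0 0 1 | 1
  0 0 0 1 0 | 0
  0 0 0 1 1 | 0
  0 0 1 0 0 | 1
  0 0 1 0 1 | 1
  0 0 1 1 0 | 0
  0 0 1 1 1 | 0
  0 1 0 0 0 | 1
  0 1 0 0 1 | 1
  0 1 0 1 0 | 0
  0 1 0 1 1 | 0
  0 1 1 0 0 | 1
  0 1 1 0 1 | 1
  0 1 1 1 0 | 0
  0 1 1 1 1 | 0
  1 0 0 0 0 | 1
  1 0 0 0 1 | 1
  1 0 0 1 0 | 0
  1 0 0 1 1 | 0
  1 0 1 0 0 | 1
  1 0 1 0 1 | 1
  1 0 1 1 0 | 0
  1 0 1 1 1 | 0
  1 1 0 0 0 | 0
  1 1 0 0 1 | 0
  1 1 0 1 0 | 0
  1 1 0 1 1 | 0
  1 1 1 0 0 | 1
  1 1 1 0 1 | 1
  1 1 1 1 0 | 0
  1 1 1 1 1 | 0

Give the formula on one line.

  ~d = 11001100110011001100110011001100
  ~a = 11111111111111110000000000000000
  ~b = 11111111000000001111111100000000
  (~a | ~b) = 11111111111111111111111100000000
  (c | (~a | ~b)) = 11111111111111111111111100001111
  ((c | (~a | ~b)) | d) = 11111111111111111111111100111111
  (~d & ((c | (~a | ~b)) | d)) = 11001100110011001100110000001100

(~d & ((c | (~a | ~b)) | d))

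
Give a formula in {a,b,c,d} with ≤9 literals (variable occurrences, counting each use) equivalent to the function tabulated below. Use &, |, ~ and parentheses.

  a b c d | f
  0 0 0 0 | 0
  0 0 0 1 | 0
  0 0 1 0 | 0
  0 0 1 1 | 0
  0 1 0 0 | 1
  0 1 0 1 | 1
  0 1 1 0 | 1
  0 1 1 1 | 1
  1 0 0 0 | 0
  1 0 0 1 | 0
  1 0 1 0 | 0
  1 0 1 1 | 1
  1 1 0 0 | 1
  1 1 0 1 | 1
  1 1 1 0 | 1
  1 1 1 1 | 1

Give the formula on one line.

  (a & c) = 0000000000110011
  ~b = 1111000011110000
  ((a & c) & ~b) = 0000000000110000
  (c & d) = 0001000100010001
  (((a & c) & ~b) & (c & d)) = 0000000000010000
  (b | (((a & c) & ~b) & (c & d))) = 0000111100011111

(b | (((a & c) & ~b) & (c & d)))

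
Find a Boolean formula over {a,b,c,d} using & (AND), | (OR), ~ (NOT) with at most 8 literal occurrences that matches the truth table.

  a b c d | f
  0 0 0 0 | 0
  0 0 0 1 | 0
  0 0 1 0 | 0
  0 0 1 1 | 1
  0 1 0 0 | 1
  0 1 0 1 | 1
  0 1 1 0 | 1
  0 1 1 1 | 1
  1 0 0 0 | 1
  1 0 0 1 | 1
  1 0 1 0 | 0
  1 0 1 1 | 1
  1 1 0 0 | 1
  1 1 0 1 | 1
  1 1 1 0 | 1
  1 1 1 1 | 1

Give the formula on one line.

((b | (~c | d)) & (a | (b | c)))

  ~c = 1100110011001100
  (~c | d) = 1101110111011101
  (b | (~c | d)) = 1101111111011111
  (b | c) = 0011111100111111
  (a | (b | c)) = 0011111111111111
  ((b | (~c | d)) & (a | (b | c))) = 0001111111011111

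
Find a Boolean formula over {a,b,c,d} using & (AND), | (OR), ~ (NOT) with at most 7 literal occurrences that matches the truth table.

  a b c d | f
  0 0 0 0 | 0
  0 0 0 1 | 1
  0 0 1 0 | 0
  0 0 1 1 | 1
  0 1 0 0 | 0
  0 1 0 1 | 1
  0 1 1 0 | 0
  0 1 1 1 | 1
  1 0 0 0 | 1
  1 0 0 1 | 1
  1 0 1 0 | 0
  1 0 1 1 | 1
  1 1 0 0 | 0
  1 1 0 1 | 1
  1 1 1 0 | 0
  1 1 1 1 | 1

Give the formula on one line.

  ~b = 1111000011110000
  ~c = 1100110011001100
  (~b & ~c) = 1100000011000000
  ((~b & ~c) & a) = 0000000011000000
  (((~b & ~c) & a) | d) = 0101010111010101

(((~b & ~c) & a) | d)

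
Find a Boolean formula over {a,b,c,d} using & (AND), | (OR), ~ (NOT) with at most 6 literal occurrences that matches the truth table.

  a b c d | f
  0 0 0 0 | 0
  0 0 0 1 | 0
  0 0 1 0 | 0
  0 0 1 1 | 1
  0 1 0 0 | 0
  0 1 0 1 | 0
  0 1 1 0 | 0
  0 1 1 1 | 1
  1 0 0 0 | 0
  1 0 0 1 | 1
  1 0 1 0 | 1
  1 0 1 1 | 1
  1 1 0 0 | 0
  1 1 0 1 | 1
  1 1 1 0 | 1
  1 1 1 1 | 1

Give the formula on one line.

((a | (c & d)) & (d | c))

  (c & d) = 0001000100010001
  (a | (c & d)) = 0001000111111111
  (d | c) = 0111011101110111
  ((a | (c & d)) & (d | c)) = 0001000101110111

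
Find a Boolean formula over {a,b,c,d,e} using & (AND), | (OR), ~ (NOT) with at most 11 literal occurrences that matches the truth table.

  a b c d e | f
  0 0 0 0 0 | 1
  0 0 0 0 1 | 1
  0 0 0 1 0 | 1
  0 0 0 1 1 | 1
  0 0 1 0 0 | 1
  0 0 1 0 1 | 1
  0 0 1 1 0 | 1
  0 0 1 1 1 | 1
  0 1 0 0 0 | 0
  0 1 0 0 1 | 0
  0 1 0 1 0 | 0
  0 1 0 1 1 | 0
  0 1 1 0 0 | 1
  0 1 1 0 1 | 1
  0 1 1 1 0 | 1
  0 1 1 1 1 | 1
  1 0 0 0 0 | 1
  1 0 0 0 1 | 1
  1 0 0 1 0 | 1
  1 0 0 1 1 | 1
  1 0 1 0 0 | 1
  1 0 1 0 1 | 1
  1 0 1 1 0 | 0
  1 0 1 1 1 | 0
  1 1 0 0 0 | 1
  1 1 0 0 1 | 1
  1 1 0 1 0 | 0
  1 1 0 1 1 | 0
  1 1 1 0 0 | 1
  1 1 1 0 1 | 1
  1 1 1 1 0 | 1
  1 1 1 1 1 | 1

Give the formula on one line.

  ~a = 11111111111111110000000000000000
  ~d = 11001100110011001100110011001100
  (~a | ~d) = 11111111111111111100110011001100
  ((~a | ~d) & a) = 00000000000000001100110011001100
  (~d | ~a) = 11111111111111111100110011001100
  ~c = 11110000111100001111000011110000
  (b | ~c) = 11110000111111111111000011111111
  ((~d | ~a) | (b | ~c)) = 11111111111111111111110011111111
  ~b = 11111111000000001111111100000000
  (c | ~b) = 11111111000011111111111100001111
  (((~d | ~a) | (b | ~c)) & (c | ~b)) = 11111111000011111111110000001111
  (((~a | ~d) & a) | (((~d | ~a) | (b | ~c)) & (c | ~b))) = 11111111000011111111110011001111

(((~a | ~d) & a) | (((~d | ~a) | (b | ~c)) & (c | ~b)))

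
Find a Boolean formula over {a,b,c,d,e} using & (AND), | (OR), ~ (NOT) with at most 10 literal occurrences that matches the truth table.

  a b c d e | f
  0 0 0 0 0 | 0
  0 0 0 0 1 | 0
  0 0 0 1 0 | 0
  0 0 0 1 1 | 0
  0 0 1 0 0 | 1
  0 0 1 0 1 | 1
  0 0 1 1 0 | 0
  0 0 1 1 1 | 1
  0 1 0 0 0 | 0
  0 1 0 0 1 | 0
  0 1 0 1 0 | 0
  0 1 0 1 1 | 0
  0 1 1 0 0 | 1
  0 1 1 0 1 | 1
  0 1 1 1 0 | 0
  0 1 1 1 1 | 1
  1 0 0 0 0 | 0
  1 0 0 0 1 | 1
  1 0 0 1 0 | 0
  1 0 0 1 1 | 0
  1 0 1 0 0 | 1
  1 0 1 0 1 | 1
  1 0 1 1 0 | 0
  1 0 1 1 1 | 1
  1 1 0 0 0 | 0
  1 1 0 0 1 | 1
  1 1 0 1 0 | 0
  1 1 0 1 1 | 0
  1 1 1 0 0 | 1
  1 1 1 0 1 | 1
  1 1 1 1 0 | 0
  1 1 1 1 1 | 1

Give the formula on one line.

((c | a) & ((~c | (~d | e)) & ((~d & e) | c)))

  (c | a) = 00001111000011111111111111111111
  ~c = 11110000111100001111000011110000
  ~d = 11001100110011001100110011001100
  (~d | e) = 11011101110111011101110111011101
  (~c | (~d | e)) = 11111101111111011111110111111101
  (~d & e) = 01000100010001000100010001000100
  ((~d & e) | c) = 01001111010011110100111101001111
  ((~c | (~d | e)) & ((~d & e) | c)) = 01001101010011010100110101001101
  ((c | a) & ((~c | (~d | e)) & ((~d & e) | c))) = 00001101000011010100110101001101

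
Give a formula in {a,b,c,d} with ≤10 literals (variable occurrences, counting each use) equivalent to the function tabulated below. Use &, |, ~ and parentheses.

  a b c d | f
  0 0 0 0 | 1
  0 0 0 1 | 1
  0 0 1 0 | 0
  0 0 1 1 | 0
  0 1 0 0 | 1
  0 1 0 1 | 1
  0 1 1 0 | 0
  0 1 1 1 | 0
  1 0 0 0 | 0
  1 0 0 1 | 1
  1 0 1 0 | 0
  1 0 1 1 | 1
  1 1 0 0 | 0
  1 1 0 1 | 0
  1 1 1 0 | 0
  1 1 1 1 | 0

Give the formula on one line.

(((d & ~b) & (~c | (a & ~b))) | (~c & ~a))

  ~b = 1111000011110000
  (d & ~b) = 0101000001010000
  ~c = 1100110011001100
  (a & ~b) = 0000000011110000
  (~c | (a & ~b)) = 1100110011111100
  ((d & ~b) & (~c | (a & ~b))) = 0100000001010000
  ~a = 1111111100000000
  (~c & ~a) = 1100110000000000
  (((d & ~b) & (~c | (a & ~b))) | (~c & ~a)) = 1100110001010000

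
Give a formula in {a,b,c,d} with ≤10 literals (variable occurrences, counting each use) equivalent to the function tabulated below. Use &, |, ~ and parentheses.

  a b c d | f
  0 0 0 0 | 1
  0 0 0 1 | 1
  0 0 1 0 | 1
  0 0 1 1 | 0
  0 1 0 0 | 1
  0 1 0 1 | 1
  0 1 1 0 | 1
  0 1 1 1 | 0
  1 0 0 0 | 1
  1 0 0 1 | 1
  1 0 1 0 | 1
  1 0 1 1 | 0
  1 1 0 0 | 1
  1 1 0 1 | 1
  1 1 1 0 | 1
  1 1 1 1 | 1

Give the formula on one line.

(((d & ~c) | ~d) | (((a & (c & d)) & b) | ~c))

  ~c = 1100110011001100
  (d & ~c) = 0100010001000100
  ~d = 1010101010101010
  ((d & ~c) | ~d) = 1110111011101110
  (c & d) = 0001000100010001
  (a & (c & d)) = 0000000000010001
  ((a & (c & d)) & b) = 0000000000000001
  (((a & (c & d)) & b) | ~c) = 1100110011001101
  (((d & ~c) | ~d) | (((a & (c & d)) & b) | ~c)) = 1110111011101111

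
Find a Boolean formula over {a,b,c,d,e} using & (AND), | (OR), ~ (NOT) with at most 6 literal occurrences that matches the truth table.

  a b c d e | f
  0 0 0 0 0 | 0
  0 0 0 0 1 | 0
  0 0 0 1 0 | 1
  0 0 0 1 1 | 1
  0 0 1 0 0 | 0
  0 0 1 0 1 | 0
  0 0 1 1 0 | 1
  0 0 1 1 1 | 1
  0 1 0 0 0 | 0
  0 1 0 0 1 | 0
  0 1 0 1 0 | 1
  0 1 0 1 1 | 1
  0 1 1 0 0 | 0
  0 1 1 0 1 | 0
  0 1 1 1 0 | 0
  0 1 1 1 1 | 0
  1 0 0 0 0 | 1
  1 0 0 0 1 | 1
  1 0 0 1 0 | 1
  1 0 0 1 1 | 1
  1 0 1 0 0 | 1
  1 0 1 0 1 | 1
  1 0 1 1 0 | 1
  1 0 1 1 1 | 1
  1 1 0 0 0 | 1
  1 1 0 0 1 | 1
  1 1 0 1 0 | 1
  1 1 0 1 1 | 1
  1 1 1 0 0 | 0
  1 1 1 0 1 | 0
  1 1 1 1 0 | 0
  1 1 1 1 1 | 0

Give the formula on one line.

((~c | ~b) & (a | d))

  ~c = 11110000111100001111000011110000
  ~b = 11111111000000001111111100000000
  (~c | ~b) = 11111111111100001111111111110000
  (a | d) = 00110011001100111111111111111111
  ((~c | ~b) & (a | d)) = 00110011001100001111111111110000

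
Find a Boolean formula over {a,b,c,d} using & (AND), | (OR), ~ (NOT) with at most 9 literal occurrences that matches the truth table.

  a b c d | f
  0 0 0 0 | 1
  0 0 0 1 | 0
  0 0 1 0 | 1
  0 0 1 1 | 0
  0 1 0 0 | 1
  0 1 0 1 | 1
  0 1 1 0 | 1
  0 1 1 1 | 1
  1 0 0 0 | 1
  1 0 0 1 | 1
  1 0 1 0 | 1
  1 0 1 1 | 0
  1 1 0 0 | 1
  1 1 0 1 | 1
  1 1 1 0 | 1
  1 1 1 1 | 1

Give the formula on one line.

  ~d = 1010101010101010
  (a | b) = 0000111111111111
  (b & a) = 0000000000001111
  ~c = 1100110011001100
  ((b & a) | ~c) = 1100110011001111
  (((b & a) | ~c) | b) = 1100111111001111
  ((a | b) & (((b & a) | ~c) | b)) = 0000111111001111
  (~d | ((a | b) & (((b & a) | ~c) | b))) = 1010111111101111

(~d | ((a | b) & (((b & a) | ~c) | b)))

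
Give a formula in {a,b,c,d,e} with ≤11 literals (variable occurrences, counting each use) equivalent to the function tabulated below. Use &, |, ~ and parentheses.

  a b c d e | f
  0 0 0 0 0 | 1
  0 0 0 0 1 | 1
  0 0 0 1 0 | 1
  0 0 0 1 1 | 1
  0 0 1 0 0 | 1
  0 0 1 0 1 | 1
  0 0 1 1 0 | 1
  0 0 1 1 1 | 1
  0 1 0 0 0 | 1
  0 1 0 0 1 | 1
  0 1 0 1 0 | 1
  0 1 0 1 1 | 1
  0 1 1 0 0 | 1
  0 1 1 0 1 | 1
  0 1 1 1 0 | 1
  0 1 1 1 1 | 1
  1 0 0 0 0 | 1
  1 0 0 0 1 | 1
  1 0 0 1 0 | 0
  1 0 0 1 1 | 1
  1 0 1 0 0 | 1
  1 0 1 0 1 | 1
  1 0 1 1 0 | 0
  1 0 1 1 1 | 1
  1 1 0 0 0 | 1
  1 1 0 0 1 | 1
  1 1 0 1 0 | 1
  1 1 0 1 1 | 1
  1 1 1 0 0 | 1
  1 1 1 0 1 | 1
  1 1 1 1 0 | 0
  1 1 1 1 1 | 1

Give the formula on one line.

  ~a = 11111111111111110000000000000000
  ~d = 11001100110011001100110011001100
  (~a | ~d) = 11111111111111111100110011001100
  ~e = 10101010101010101010101010101010
  (b & ~e) = 00000000101010100000000010101010
  ~b = 11111111000000001111111100000000
  (e | ~b) = 11111111010101011111111101010101
  ~c = 11110000111100001111000011110000
  (~c & ~e) = 10100000101000001010000010100000
  ((e | ~b) | (~c & ~e)) = 11111111111101011111111111110101
  ((b & ~e) & ((e | ~b) | (~c & ~e))) = 00000000101000000000000010100000
  (e | ((b & ~e) & ((e | ~b) | (~c & ~e)))) = 01010101111101010101010111110101
  ((~a | ~d) | (e | ((b & ~e) & ((e | ~b) | (~c & ~e))))) = 11111111111111111101110111111101

((~a | ~d) | (e | ((b & ~e) & ((e | ~b) | (~c & ~e)))))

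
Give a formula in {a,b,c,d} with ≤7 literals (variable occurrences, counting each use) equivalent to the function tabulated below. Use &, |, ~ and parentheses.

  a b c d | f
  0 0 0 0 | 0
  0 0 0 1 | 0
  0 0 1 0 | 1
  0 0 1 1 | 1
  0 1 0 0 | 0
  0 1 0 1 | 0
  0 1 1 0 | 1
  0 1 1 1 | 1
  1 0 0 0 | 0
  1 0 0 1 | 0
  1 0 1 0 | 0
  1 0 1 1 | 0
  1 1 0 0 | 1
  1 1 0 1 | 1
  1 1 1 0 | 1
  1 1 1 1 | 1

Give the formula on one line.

  (a | c) = 0011001111111111
  ~a = 1111111100000000
  ((a | c) & ~a) = 0011001100000000
  ~b = 1111000011110000
  (a | ~b) = 1111000011111111
  ((a | ~b) & b) = 0000000000001111
  (((a | c) & ~a) | ((a | ~b) & b)) = 0011001100001111

(((a | c) & ~a) | ((a | ~b) & b))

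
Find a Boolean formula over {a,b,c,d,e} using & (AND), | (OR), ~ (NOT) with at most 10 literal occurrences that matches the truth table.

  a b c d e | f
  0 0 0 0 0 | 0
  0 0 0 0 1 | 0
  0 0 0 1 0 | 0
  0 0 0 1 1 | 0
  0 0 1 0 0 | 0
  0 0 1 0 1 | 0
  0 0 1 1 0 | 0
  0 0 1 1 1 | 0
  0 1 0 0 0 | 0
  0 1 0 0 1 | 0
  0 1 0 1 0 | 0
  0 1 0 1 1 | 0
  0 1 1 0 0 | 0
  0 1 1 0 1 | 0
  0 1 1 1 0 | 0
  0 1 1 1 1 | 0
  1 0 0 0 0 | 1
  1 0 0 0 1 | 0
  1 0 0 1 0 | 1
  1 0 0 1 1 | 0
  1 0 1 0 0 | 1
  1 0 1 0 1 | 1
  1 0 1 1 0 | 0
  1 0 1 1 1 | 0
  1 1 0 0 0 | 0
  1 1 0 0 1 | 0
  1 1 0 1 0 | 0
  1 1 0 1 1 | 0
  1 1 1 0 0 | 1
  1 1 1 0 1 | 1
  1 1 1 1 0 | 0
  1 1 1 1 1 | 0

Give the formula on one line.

((((~c & ~e) & (~b | c)) | (~d & (c | d))) & a)

  ~c = 11110000111100001111000011110000
  ~e = 10101010101010101010101010101010
  (~c & ~e) = 10100000101000001010000010100000
  ~b = 11111111000000001111111100000000
  (~b | c) = 11111111000011111111111100001111
  ((~c & ~e) & (~b | c)) = 10100000000000001010000000000000
  ~d = 11001100110011001100110011001100
  (c | d) = 00111111001111110011111100111111
  (~d & (c | d)) = 00001100000011000000110000001100
  (((~c & ~e) & (~b | c)) | (~d & (c | d))) = 10101100000011001010110000001100
  ((((~c & ~e) & (~b | c)) | (~d & (c | d))) & a) = 00000000000000001010110000001100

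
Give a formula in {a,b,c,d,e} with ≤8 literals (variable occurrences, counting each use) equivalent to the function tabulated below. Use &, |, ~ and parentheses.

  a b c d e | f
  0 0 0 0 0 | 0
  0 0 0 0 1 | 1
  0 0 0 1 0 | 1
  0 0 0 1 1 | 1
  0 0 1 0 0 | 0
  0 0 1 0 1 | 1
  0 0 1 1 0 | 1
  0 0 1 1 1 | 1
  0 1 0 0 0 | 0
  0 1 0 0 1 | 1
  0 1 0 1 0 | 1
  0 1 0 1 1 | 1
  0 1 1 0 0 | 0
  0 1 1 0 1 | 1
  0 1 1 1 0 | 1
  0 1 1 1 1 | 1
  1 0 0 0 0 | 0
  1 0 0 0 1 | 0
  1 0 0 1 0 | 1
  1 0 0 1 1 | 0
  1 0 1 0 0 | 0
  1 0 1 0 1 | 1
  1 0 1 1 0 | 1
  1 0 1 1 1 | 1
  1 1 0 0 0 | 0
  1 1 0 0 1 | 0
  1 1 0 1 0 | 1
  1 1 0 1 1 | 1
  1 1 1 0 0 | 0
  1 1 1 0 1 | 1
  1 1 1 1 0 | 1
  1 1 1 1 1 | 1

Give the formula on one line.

(((~a & e) | (e & c)) | ((~e | b) & d))

  ~a = 11111111111111110000000000000000
  (~a & e) = 01010101010101010000000000000000
  (e & c) = 00000101000001010000010100000101
  ((~a & e) | (e & c)) = 01010101010101010000010100000101
  ~e = 10101010101010101010101010101010
  (~e | b) = 10101010111111111010101011111111
  ((~e | b) & d) = 00100010001100110010001000110011
  (((~a & e) | (e & c)) | ((~e | b) & d)) = 01110111011101110010011100110111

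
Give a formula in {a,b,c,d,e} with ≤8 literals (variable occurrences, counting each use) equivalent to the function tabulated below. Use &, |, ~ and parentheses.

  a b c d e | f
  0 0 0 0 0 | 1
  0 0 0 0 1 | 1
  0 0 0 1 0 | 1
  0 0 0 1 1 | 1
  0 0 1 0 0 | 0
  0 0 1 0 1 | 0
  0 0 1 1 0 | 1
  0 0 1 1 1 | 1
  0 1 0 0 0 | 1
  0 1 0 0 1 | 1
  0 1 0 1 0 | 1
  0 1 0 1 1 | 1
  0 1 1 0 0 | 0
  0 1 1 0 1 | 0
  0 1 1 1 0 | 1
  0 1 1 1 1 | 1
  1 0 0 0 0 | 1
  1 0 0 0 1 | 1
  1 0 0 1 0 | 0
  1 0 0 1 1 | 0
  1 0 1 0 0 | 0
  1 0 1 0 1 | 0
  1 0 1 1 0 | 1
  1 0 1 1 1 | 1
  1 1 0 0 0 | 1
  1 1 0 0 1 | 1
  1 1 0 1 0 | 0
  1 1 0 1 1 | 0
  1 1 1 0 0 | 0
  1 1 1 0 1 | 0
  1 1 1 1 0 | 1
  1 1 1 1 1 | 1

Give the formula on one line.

  ~c = 11110000111100001111000011110000
  ~d = 11001100110011001100110011001100
  ~a = 11111111111111110000000000000000
  (~d | ~a) = 11111111111111111100110011001100
  (~c & (~d | ~a)) = 11110000111100001100000011000000
  (d & c) = 00000011000000110000001100000011
  ((~c & (~d | ~a)) | (d & c)) = 11110011111100111100001111000011

((~c & (~d | ~a)) | (d & c))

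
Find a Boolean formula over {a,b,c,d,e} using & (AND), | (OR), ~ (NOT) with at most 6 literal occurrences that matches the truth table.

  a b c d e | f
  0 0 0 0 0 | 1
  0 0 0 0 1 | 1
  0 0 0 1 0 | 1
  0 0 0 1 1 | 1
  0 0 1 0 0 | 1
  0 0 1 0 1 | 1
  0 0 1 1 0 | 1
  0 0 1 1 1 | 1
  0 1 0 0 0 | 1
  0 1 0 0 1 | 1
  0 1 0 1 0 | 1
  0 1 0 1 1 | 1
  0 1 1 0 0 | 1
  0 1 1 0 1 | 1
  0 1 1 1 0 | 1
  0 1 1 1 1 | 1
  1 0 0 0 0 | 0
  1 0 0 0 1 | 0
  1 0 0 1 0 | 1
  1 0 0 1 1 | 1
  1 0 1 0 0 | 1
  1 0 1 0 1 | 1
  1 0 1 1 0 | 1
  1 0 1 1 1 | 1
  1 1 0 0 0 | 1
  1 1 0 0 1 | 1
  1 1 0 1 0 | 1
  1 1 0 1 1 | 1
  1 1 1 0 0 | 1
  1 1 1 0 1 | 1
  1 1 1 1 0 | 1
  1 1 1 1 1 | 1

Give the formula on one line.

  ~a = 11111111111111110000000000000000
  (~a | d) = 11111111111111110011001100110011
  ((~a | d) | c) = 11111111111111110011111100111111
  (d | b) = 00110011111111110011001111111111
  (c | (d | b)) = 00111111111111110011111111111111
  (((~a | d) | c) | (c | (d | b))) = 11111111111111110011111111111111

(((~a | d) | c) | (c | (d | b)))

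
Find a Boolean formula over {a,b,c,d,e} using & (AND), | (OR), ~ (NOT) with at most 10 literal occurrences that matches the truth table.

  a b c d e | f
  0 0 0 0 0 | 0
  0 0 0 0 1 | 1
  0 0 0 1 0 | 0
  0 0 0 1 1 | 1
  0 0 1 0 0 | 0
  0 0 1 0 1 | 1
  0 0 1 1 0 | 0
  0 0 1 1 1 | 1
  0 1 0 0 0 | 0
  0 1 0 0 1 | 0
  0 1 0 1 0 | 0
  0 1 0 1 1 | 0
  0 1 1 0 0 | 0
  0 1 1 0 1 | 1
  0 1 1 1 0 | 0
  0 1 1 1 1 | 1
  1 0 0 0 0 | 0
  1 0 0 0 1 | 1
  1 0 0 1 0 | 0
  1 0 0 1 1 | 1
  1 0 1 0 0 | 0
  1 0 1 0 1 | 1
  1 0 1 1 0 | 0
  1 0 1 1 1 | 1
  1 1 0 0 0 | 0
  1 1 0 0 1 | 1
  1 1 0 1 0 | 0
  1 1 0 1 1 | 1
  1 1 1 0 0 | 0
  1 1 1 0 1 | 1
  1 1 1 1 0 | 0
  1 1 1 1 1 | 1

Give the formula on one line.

((a & e) | (((e | ~c) & c) | ((e | b) & (~a & ~b))))

  (a & e) = 00000000000000000101010101010101
  ~c = 11110000111100001111000011110000
  (e | ~c) = 11110101111101011111010111110101
  ((e | ~c) & c) = 00000101000001010000010100000101
  (e | b) = 01010101111111110101010111111111
  ~a = 11111111111111110000000000000000
  ~b = 11111111000000001111111100000000
  (~a & ~b) = 11111111000000000000000000000000
  ((e | b) & (~a & ~b)) = 01010101000000000000000000000000
  (((e | ~c) & c) | ((e | b) & (~a & ~b))) = 01010101000001010000010100000101
  ((a & e) | (((e | ~c) & c) | ((e | b) & (~a & ~b)))) = 01010101000001010101010101010101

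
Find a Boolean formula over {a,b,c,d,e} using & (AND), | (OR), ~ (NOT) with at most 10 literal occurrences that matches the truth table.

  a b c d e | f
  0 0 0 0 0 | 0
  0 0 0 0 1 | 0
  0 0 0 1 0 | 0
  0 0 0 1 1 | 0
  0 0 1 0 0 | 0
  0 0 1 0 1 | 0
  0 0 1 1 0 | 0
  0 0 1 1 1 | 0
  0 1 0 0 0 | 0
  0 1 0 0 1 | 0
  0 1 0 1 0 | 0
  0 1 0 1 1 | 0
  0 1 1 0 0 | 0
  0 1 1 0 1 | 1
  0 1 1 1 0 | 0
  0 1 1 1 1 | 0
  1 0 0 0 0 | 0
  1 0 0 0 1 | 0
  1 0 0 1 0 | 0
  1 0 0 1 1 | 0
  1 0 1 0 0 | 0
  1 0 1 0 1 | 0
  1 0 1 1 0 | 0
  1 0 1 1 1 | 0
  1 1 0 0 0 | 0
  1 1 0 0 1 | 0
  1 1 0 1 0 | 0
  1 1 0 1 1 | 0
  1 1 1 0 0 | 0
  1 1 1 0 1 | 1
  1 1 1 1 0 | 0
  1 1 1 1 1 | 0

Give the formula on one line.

  (c & e) = 00000101000001010000010100000101
  ~b = 11111111000000001111111100000000
  ((c & e) | ~b) = 11111111000001011111111100000101
  ~d = 11001100110011001100110011001100
  ~a = 11111111111111110000000000000000
  ~e = 10101010101010101010101010101010
  (~a | ~e) = 11111111111111111010101010101010
  (d & (~a | ~e)) = 00110011001100110010001000100010
  (b | (d & (~a | ~e))) = 00110011111111110010001011111111
  (~d & (b | (d & (~a | ~e)))) = 00000000110011000000000011001100
  (((c & e) | ~b) & (~d & (b | (d & (~a | ~e))))) = 00000000000001000000000000000100

(((c & e) | ~b) & (~d & (b | (d & (~a | ~e)))))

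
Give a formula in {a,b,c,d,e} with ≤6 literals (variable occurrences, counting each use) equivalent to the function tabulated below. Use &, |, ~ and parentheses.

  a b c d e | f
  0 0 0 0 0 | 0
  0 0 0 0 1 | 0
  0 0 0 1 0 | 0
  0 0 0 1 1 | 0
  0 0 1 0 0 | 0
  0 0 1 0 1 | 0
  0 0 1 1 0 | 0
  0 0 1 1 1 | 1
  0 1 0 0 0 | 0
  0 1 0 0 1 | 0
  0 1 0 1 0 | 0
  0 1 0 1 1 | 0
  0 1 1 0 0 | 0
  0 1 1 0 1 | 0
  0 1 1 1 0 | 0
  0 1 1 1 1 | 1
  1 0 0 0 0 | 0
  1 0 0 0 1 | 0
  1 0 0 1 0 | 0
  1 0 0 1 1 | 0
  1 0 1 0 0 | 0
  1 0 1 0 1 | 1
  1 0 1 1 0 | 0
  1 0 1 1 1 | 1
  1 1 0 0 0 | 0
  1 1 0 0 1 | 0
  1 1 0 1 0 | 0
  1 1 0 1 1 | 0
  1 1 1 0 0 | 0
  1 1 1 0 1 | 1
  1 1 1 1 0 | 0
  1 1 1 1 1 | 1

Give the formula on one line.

  ~c = 11110000111100001111000011110000
  (a | ~c) = 11110000111100001111111111111111
  (e & (a | ~c)) = 01010000010100000101010101010101
  (d | (e & (a | ~c))) = 01110011011100110111011101110111
  (c & e) = 00000101000001010000010100000101
  ((d | (e & (a | ~c))) & (c & e)) = 00000001000000010000010100000101

((d | (e & (a | ~c))) & (c & e))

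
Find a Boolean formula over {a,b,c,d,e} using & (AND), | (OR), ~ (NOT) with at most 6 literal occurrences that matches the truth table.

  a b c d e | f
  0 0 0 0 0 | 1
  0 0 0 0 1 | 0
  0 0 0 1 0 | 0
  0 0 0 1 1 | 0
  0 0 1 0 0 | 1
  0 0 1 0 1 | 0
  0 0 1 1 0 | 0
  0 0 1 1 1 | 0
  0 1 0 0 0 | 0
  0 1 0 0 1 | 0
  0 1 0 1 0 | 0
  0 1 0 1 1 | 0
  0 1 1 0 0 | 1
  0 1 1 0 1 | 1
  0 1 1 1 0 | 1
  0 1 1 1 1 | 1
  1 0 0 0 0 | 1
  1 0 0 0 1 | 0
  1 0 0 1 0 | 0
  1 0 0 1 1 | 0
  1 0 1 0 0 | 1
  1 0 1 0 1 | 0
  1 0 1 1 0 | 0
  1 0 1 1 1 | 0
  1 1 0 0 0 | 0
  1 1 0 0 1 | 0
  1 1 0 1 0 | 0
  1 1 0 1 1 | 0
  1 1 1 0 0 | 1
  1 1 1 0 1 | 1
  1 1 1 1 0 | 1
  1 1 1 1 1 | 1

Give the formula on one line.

  (c & b) = 00000000000011110000000000001111
  ~d = 11001100110011001100110011001100
  ~b = 11111111000000001111111100000000
  (c | ~b) = 11111111000011111111111100001111
  ~e = 10101010101010101010101010101010
  ((c | ~b) & ~e) = 10101010000010101010101000001010
  (~d & ((c | ~b) & ~e)) = 10001000000010001000100000001000
  ((c & b) | (~d & ((c | ~b) & ~e))) = 10001000000011111000100000001111

((c & b) | (~d & ((c | ~b) & ~e)))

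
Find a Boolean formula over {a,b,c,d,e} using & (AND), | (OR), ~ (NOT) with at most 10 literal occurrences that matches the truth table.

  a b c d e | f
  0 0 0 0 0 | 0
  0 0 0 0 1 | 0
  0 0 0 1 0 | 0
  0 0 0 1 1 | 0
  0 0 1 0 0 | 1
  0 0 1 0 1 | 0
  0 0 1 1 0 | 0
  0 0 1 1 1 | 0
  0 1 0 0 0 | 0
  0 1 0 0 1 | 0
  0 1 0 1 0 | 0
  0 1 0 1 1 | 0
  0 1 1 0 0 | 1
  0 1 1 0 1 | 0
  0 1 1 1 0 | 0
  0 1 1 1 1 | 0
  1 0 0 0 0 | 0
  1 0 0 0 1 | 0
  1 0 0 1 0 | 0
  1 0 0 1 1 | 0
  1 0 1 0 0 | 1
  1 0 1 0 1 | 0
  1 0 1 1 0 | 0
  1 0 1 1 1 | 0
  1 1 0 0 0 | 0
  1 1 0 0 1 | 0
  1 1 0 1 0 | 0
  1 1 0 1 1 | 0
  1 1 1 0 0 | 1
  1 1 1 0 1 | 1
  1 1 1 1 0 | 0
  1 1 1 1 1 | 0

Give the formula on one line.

((~d & (c & ~e)) | (a & ((b & (~d & c)) & e)))

  ~d = 11001100110011001100110011001100
  ~e = 10101010101010101010101010101010
  (c & ~e) = 00001010000010100000101000001010
  (~d & (c & ~e)) = 00001000000010000000100000001000
  (~d & c) = 00001100000011000000110000001100
  (b & (~d & c)) = 00000000000011000000000000001100
  ((b & (~d & c)) & e) = 00000000000001000000000000000100
  (a & ((b & (~d & c)) & e)) = 00000000000000000000000000000100
  ((~d & (c & ~e)) | (a & ((b & (~d & c)) & e))) = 00001000000010000000100000001100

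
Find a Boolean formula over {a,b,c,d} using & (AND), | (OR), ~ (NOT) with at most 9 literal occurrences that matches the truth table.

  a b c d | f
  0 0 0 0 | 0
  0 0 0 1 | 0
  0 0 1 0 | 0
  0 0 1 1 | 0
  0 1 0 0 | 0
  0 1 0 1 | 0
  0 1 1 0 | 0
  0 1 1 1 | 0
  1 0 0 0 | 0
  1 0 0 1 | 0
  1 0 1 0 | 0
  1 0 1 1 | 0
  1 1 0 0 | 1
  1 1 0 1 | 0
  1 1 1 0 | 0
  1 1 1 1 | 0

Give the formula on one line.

(a & (((a & (d & ~b)) | (~c & b)) & ~d))

  ~b = 1111000011110000
  (d & ~b) = 0101000001010000
  (a & (d & ~b)) = 0000000001010000
  ~c = 1100110011001100
  (~c & b) = 0000110000001100
  ((a & (d & ~b)) | (~c & b)) = 0000110001011100
  ~d = 1010101010101010
  (((a & (d & ~b)) | (~c & b)) & ~d) = 0000100000001000
  (a & (((a & (d & ~b)) | (~c & b)) & ~d)) = 0000000000001000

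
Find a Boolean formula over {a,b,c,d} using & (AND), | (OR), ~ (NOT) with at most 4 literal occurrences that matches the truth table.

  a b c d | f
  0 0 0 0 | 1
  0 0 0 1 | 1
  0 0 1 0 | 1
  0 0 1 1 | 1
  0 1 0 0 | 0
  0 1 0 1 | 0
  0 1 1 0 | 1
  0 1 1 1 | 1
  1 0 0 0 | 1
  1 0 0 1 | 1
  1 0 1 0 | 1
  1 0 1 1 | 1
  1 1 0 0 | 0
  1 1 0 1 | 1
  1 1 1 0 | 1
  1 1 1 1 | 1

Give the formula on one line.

  (a & d) = 0000000001010101
  ((a & d) | c) = 0011001101110111
  ~b = 1111000011110000
  (((a & d) | c) | ~b) = 1111001111110111

(((a & d) | c) | ~b)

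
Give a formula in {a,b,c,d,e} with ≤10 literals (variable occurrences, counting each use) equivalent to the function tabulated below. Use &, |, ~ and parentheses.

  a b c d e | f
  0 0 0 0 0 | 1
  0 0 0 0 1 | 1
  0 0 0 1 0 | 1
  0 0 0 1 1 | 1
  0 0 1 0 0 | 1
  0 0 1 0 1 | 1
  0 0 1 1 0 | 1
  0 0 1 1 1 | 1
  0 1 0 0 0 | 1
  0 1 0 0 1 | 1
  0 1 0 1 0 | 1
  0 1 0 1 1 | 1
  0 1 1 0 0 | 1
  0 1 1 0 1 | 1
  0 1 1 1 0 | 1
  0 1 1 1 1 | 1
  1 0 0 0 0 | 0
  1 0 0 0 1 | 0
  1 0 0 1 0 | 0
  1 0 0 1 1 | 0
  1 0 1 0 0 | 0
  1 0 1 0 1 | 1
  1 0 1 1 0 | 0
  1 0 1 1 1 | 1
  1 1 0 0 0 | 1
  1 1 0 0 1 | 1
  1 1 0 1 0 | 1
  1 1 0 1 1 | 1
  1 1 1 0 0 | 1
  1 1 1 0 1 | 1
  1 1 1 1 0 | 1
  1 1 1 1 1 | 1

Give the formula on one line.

((c & ((b & (~b | ~e)) | e)) | (~a | b))

  ~b = 11111111000000001111111100000000
  ~e = 10101010101010101010101010101010
  (~b | ~e) = 11111111101010101111111110101010
  (b & (~b | ~e)) = 00000000101010100000000010101010
  ((b & (~b | ~e)) | e) = 01010101111111110101010111111111
  (c & ((b & (~b | ~e)) | e)) = 00000101000011110000010100001111
  ~a = 11111111111111110000000000000000
  (~a | b) = 11111111111111110000000011111111
  ((c & ((b & (~b | ~e)) | e)) | (~a | b)) = 11111111111111110000010111111111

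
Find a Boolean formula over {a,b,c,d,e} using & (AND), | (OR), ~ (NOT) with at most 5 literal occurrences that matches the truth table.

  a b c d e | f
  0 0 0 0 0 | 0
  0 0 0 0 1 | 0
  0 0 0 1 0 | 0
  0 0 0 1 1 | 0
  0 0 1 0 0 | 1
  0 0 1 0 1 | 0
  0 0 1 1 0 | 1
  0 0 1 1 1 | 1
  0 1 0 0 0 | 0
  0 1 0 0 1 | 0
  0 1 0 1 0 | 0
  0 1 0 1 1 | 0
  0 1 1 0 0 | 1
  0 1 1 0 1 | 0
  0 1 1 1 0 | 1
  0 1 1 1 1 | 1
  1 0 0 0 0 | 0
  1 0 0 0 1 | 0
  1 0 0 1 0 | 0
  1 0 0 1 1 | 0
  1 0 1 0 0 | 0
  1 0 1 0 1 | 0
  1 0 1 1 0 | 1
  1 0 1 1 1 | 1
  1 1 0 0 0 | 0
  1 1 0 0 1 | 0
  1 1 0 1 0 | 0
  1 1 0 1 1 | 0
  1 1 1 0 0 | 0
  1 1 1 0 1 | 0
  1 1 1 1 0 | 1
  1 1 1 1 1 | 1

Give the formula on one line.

  ~e = 10101010101010101010101010101010
  (a | ~e) = 10101010101010101111111111111111
  ~a = 11111111111111110000000000000000
  ((a | ~e) & ~a) = 10101010101010100000000000000000
  (((a | ~e) & ~a) | d) = 10111011101110110011001100110011
  ((((a | ~e) & ~a) | d) & c) = 00001011000010110000001100000011

((((a | ~e) & ~a) | d) & c)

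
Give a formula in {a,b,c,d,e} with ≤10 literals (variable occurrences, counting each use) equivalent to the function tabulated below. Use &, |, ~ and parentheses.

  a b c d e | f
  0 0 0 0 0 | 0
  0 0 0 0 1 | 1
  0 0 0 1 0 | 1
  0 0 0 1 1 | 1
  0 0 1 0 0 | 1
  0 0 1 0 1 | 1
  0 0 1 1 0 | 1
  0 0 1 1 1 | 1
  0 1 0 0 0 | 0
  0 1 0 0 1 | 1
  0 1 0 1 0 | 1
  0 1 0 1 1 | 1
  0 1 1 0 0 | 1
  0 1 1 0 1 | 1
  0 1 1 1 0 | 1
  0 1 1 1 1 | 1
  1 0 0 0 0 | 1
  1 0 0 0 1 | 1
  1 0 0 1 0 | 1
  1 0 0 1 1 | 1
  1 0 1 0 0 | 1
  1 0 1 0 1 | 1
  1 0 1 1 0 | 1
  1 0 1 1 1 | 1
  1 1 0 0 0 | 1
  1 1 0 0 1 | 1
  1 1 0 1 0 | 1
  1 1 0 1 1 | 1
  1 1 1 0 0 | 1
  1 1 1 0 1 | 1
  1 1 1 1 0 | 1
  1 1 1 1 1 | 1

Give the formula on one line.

(((~a & (e | c)) | (~d & c)) | (d | ((e & ~a) | a)))

  ~a = 11111111111111110000000000000000
  (e | c) = 01011111010111110101111101011111
  (~a & (e | c)) = 01011111010111110000000000000000
  ~d = 11001100110011001100110011001100
  (~d & c) = 00001100000011000000110000001100
  ((~a & (e | c)) | (~d & c)) = 01011111010111110000110000001100
  (e & ~a) = 01010101010101010000000000000000
  ((e & ~a) | a) = 01010101010101011111111111111111
  (d | ((e & ~a) | a)) = 01110111011101111111111111111111
  (((~a & (e | c)) | (~d & c)) | (d | ((e & ~a) | a))) = 01111111011111111111111111111111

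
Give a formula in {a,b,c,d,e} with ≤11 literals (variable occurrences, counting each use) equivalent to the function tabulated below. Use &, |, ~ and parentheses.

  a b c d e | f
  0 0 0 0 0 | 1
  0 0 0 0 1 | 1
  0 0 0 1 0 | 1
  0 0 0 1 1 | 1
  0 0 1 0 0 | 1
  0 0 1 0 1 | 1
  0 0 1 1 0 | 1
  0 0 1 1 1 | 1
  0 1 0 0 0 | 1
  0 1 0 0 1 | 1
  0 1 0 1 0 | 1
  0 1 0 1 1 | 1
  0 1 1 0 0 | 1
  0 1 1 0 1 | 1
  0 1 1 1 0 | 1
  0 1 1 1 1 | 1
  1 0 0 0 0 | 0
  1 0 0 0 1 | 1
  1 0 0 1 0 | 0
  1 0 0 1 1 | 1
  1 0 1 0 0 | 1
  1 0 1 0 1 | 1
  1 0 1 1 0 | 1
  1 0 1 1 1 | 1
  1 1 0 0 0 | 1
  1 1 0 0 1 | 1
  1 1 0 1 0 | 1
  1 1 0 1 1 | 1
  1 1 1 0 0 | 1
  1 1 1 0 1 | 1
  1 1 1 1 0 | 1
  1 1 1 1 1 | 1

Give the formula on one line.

((b & (~b | (~c & b))) | ((e | c) | (~e & ~a)))

  ~b = 11111111000000001111111100000000
  ~c = 11110000111100001111000011110000
  (~c & b) = 00000000111100000000000011110000
  (~b | (~c & b)) = 11111111111100001111111111110000
  (b & (~b | (~c & b))) = 00000000111100000000000011110000
  (e | c) = 01011111010111110101111101011111
  ~e = 10101010101010101010101010101010
  ~a = 11111111111111110000000000000000
  (~e & ~a) = 10101010101010100000000000000000
  ((e | c) | (~e & ~a)) = 11111111111111110101111101011111
  ((b & (~b | (~c & b))) | ((e | c) | (~e & ~a))) = 11111111111111110101111111111111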